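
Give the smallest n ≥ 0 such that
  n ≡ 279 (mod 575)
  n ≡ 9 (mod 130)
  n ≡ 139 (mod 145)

Combine the congruences pairwise.
gcd(575, 130) = 5 and 5 | (9 − 279), so the pair is consistent; merging gives n ≡ 8329 (mod 14950), where 14950 = lcm(575, 130).
gcd(14950, 145) = 5 and 5 | (139 − 8329), so the pair is consistent; merging gives n ≡ 83079 (mod 433550), where 433550 = lcm(14950, 145).
The solution is unique modulo lcm(575, 130, 145) = 433550.

83079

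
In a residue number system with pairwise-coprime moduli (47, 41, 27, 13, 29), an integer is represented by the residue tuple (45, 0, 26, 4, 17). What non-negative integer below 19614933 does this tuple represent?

From x ≡ 45 (mod 47) write x = 45 + 47t. Substituting into x ≡ 0 (mod 41) gives 47t ≡ 37 (mod 41), and since 6⁻¹ ≡ 7 (mod 41), t ≡ 13. Hence x ≡ 45 + 47·13 = 656 (mod 1927).
From x ≡ 656 (mod 1927) write x = 656 + 1927t. Substituting into x ≡ 26 (mod 27) gives 1927t ≡ 18 (mod 27), and since 10⁻¹ ≡ 19 (mod 27), t ≡ 18. Hence x ≡ 656 + 1927·18 = 35342 (mod 52029).
From x ≡ 35342 (mod 52029) write x = 35342 + 52029t. Substituting into x ≡ 4 (mod 13) gives 52029t ≡ 9 (mod 13), and since 3⁻¹ ≡ 9 (mod 13), t ≡ 3. Hence x ≡ 35342 + 52029·3 = 191429 (mod 676377).
From x ≡ 191429 (mod 676377) write x = 191429 + 676377t. Substituting into x ≡ 17 (mod 29) gives 676377t ≡ 17 (mod 29), and since 10⁻¹ ≡ 3 (mod 29), t ≡ 22. Hence x ≡ 191429 + 676377·22 = 15071723 (mod 19614933).

15071723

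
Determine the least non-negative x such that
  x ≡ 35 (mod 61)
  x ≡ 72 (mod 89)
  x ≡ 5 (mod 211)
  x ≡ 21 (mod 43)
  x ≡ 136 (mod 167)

254161110

From x ≡ 35 (mod 61) write x = 35 + 61t. Substituting into x ≡ 72 (mod 89) gives 61t ≡ 37 (mod 89), and since 61⁻¹ ≡ 54 (mod 89), t ≡ 40. Hence x ≡ 35 + 61·40 = 2475 (mod 5429).
From x ≡ 2475 (mod 5429) write x = 2475 + 5429t. Substituting into x ≡ 5 (mod 211) gives 5429t ≡ 62 (mod 211), and since 154⁻¹ ≡ 37 (mod 211), t ≡ 184. Hence x ≡ 2475 + 5429·184 = 1001411 (mod 1145519).
From x ≡ 1001411 (mod 1145519) write x = 1001411 + 1145519t. Substituting into x ≡ 21 (mod 43) gives 1145519t ≡ 37 (mod 43), and since 42⁻¹ ≡ 42 (mod 43), t ≡ 6. Hence x ≡ 1001411 + 1145519·6 = 7874525 (mod 49257317).
From x ≡ 7874525 (mod 49257317) write x = 7874525 + 49257317t. Substituting into x ≡ 136 (mod 167) gives 49257317t ≡ 162 (mod 167), and since 166⁻¹ ≡ 166 (mod 167), t ≡ 5. Hence x ≡ 7874525 + 49257317·5 = 254161110 (mod 8225971939).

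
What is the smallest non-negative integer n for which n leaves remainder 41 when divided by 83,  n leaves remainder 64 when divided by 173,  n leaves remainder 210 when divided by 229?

From n ≡ 41 (mod 83) write n = 41 + 83t. Substituting into n ≡ 64 (mod 173) gives 83t ≡ 23 (mod 173), and since 83⁻¹ ≡ 148 (mod 173), t ≡ 117. Hence n ≡ 41 + 83·117 = 9752 (mod 14359).
From n ≡ 9752 (mod 14359) write n = 9752 + 14359t. Substituting into n ≡ 210 (mod 229) gives 14359t ≡ 76 (mod 229), and since 161⁻¹ ≡ 165 (mod 229), t ≡ 174. Hence n ≡ 9752 + 14359·174 = 2508218 (mod 3288211).

2508218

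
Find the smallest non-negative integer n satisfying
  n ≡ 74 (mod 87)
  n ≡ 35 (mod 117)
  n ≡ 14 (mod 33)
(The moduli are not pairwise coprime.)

21563

gcd(87, 117) = 3 and 3 | (35 − 74), so the pair is consistent; merging gives n ≡ 1205 (mod 3393), where 3393 = lcm(87, 117).
gcd(3393, 33) = 3 and 3 | (14 − 1205), so the pair is consistent; merging gives n ≡ 21563 (mod 37323), where 37323 = lcm(3393, 33).
The solution is unique modulo lcm(87, 117, 33) = 37323.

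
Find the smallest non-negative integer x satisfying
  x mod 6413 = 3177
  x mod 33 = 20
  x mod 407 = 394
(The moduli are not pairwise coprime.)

394370

gcd(6413, 33) = 11 and 11 | (20 − 3177), so the pair is consistent; merging gives x ≡ 9590 (mod 19239), where 19239 = lcm(6413, 33).
gcd(19239, 407) = 11 and 11 | (394 − 9590), so the pair is consistent; merging gives x ≡ 394370 (mod 711843), where 711843 = lcm(19239, 407).
The solution is unique modulo lcm(6413, 33, 407) = 711843.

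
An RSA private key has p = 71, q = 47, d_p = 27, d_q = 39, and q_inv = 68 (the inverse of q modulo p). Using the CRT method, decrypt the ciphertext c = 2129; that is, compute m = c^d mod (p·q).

m₁ = c^(d_p) mod p: c ≡ 70 (mod 71), and 70^27 mod 71 = 70.
m₂ = c^(d_q) mod q: c ≡ 14 (mod 47), and 14^39 mod 47 = 2.
h = q_inv·(m₁ − m₂) mod p = 68·(70 − 2) mod 71 = 9.
m = m₂ + h·q = 2 + 9·47 = 425.

425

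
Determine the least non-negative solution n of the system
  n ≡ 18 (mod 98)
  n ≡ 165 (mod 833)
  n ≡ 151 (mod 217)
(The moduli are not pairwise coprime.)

15992

gcd(98, 833) = 49 and 49 | (165 − 18), so the pair is consistent; merging gives n ≡ 998 (mod 1666), where 1666 = lcm(98, 833).
gcd(1666, 217) = 7 and 7 | (151 − 998), so the pair is consistent; merging gives n ≡ 15992 (mod 51646), where 51646 = lcm(1666, 217).
The solution is unique modulo lcm(98, 833, 217) = 51646.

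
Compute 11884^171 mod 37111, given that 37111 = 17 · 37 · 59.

Mod 17: 11884 ≡ 1; by Fermat, exponent reduces to 171 mod 16 = 11; 1^11 ≡ 1 (mod 17).
Mod 37: 11884 ≡ 7; by Fermat, exponent reduces to 171 mod 36 = 27; 7^27 ≡ 1 (mod 37).
Mod 59: 11884 ≡ 25; by Fermat, exponent reduces to 171 mod 58 = 55; 25^55 ≡ 53 (mod 59).
Combine by CRT: x ≡ 1 (mod 17), x ≡ 1 (mod 37), x ≡ 53 (mod 59) ⇒ x ≡ 13210 (mod 37111).

13210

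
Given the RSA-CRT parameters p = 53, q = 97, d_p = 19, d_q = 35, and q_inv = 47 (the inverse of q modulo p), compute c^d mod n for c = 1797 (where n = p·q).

m₁ = c^(d_p) mod p: c ≡ 48 (mod 53), and 48^19 mod 53 = 18.
m₂ = c^(d_q) mod q: c ≡ 51 (mod 97), and 51^35 mod 97 = 52.
h = q_inv·(m₁ − m₂) mod p = 47·(18 − 52) mod 53 = 45.
m = m₂ + h·q = 52 + 45·97 = 4417.

4417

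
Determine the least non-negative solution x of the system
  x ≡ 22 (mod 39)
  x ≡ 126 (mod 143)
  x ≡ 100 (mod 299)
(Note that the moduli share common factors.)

7276

Combine the congruences pairwise.
gcd(39, 143) = 13 and 13 | (126 − 22), so the pair is consistent; merging gives x ≡ 412 (mod 429), where 429 = lcm(39, 143).
gcd(429, 299) = 13 and 13 | (100 − 412), so the pair is consistent; merging gives x ≡ 7276 (mod 9867), where 9867 = lcm(429, 299).
The solution is unique modulo lcm(39, 143, 299) = 9867.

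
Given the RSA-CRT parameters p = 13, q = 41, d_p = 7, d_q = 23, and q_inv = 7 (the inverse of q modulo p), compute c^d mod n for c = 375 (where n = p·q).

m₁ = c^(d_p) mod p: c ≡ 11 (mod 13), and 11^7 mod 13 = 2.
m₂ = c^(d_q) mod q: c ≡ 6 (mod 41), and 6^23 mod 41 = 30.
h = q_inv·(m₁ − m₂) mod p = 7·(2 − 30) mod 13 = 12.
m = m₂ + h·q = 30 + 12·41 = 522.

522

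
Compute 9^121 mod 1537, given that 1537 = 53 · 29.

Mod 53: 9 ≡ 9; by Fermat, exponent reduces to 121 mod 52 = 17; 9^17 ≡ 11 (mod 53).
Mod 29: 9 ≡ 9; by Fermat, exponent reduces to 121 mod 28 = 9; 9^9 ≡ 6 (mod 29).
Combine by CRT: x ≡ 11 (mod 53), x ≡ 6 (mod 29) ⇒ x ≡ 64 (mod 1537).

64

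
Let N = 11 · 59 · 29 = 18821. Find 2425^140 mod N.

Mod 11: 2425 ≡ 5; since 10 | 140, by Fermat 5^140 ≡ 1 (mod 11).
Mod 59: 2425 ≡ 6; by Fermat, exponent reduces to 140 mod 58 = 24; 6^24 ≡ 5 (mod 59).
Mod 29: 2425 ≡ 18; since 28 | 140, by Fermat 18^140 ≡ 1 (mod 29).
Combine by CRT: x ≡ 1 (mod 11), x ≡ 5 (mod 59), x ≡ 1 (mod 29) ⇒ x ≡ 3191 (mod 18821).

3191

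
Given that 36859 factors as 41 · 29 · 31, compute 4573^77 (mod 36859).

Mod 41: 4573 ≡ 22; by Fermat, exponent reduces to 77 mod 40 = 37; 22^37 ≡ 17 (mod 41).
Mod 29: 4573 ≡ 20; by Fermat, exponent reduces to 77 mod 28 = 21; 20^21 ≡ 1 (mod 29).
Mod 31: 4573 ≡ 16; by Fermat, exponent reduces to 77 mod 30 = 17; 16^17 ≡ 8 (mod 31).
Combine by CRT: x ≡ 17 (mod 41), x ≡ 1 (mod 29), x ≡ 8 (mod 31) ⇒ x ≡ 13834 (mod 36859).

13834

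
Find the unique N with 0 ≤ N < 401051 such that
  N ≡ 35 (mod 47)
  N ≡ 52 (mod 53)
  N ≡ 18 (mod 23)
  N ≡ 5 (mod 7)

The moduli are pairwise coprime; M = 47·53·23·7 = 401051.
M/47 = 8533; 8533 ≡ 26 (mod 47); 26·38 ≡ 1, so inverse 38.
M/53 = 7567; 7567 ≡ 41 (mod 53); 41·22 ≡ 1, so inverse 22.
M/23 = 17437; 17437 ≡ 3 (mod 23); 3·8 ≡ 1, so inverse 8.
M/7 = 57293; 57293 ≡ 5 (mod 7); 5·3 ≡ 1, so inverse 3.
N ≡ 35·8533·38 + 52·7567·22 + 18·17437·8 + 5·57293·3 = 23375861.
23375861 mod 401051 = 114903.

114903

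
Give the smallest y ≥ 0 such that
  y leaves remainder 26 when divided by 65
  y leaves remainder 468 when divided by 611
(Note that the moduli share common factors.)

Combine the congruences pairwise.
gcd(65, 611) = 13 and 13 | (468 − 26), so the pair is consistent; merging gives y ≡ 2301 (mod 3055), where 3055 = lcm(65, 611).
The solution is unique modulo lcm(65, 611) = 3055.

2301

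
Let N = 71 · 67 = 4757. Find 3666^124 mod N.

Mod 71: 3666 ≡ 45; by Fermat, exponent reduces to 124 mod 70 = 54; 45^54 ≡ 48 (mod 71).
Mod 67: 3666 ≡ 48; by Fermat, exponent reduces to 124 mod 66 = 58; 48^58 ≡ 54 (mod 67).
Combine by CRT: x ≡ 48 (mod 71), x ≡ 54 (mod 67) ⇒ x ≡ 2533 (mod 4757).

2533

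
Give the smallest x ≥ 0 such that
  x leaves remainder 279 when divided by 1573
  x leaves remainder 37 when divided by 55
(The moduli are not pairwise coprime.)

gcd(1573, 55) = 11 and 11 | (37 − 279), so the pair is consistent; merging gives x ≡ 1852 (mod 7865), where 7865 = lcm(1573, 55).
The solution is unique modulo lcm(1573, 55) = 7865.

1852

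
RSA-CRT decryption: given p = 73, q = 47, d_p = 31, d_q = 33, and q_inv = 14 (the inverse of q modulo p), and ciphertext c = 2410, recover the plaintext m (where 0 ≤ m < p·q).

m₁ = c^(d_p) mod p: c ≡ 1 (mod 73), and 1^31 mod 73 = 1.
m₂ = c^(d_q) mod q: c ≡ 13 (mod 47), and 13^33 mod 47 = 45.
h = q_inv·(m₁ − m₂) mod p = 14·(1 − 45) mod 73 = 41.
m = m₂ + h·q = 45 + 41·47 = 1972.

1972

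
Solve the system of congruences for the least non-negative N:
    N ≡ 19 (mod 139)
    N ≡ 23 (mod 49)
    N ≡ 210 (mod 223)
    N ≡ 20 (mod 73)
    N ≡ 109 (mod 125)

The moduli are pairwise coprime; M = 139·49·223·73·125 = 13859533625.
M/139 = 99708875; 99708875 ≡ 5 (mod 139); 5·28 ≡ 1, so inverse 28.
M/49 = 282847625; 282847625 ≡ 25 (mod 49); 25·2 ≡ 1, so inverse 2.
M/223 = 62150375; 62150375 ≡ 52 (mod 223); 52·193 ≡ 1, so inverse 193.
M/73 = 189856625; 189856625 ≡ 50 (mod 73); 50·19 ≡ 1, so inverse 19.
M/125 = 110876269; 110876269 ≡ 19 (mod 125); 19·79 ≡ 1, so inverse 79.
N ≡ 19·99708875·28 + 23·282847625·2 + 210·62150375·193 + 20·189856625·19 + 109·110876269·79 = 3611911880859.
3611911880859 mod 13859533625 = 8433138359.

8433138359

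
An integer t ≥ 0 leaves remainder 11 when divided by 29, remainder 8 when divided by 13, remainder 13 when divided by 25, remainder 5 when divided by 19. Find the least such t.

123638

From t ≡ 11 (mod 29) write t = 11 + 29s. Substituting into t ≡ 8 (mod 13) gives 29s ≡ 10 (mod 13), and since 3⁻¹ ≡ 9 (mod 13), s ≡ 12. Hence t ≡ 11 + 29·12 = 359 (mod 377).
From t ≡ 359 (mod 377) write t = 359 + 377s. Substituting into t ≡ 13 (mod 25) gives 377s ≡ 4 (mod 25), and since 2⁻¹ ≡ 13 (mod 25), s ≡ 2. Hence t ≡ 359 + 377·2 = 1113 (mod 9425).
From t ≡ 1113 (mod 9425) write t = 1113 + 9425s. Substituting into t ≡ 5 (mod 19) gives 9425s ≡ 13 (mod 19), and since 1⁻¹ ≡ 1 (mod 19), s ≡ 13. Hence t ≡ 1113 + 9425·13 = 123638 (mod 179075).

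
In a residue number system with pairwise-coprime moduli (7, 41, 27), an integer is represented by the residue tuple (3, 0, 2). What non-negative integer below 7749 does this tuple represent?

From x ≡ 3 (mod 7) write x = 3 + 7t. Substituting into x ≡ 0 (mod 41) gives 7t ≡ 38 (mod 41), and since 7⁻¹ ≡ 6 (mod 41), t ≡ 23. Hence x ≡ 3 + 7·23 = 164 (mod 287).
From x ≡ 164 (mod 287) write x = 164 + 287t. Substituting into x ≡ 2 (mod 27) gives 287t ≡ 0 (mod 27), and since 17⁻¹ ≡ 8 (mod 27), t ≡ 0. Hence x ≡ 164 + 287·0 = 164 (mod 7749).

164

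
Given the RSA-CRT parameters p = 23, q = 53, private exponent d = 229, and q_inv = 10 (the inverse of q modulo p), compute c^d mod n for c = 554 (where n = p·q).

d_p = d mod (p−1) = 229 mod 22 = 9; d_q = d mod (q−1) = 21.
m₁ = c^(d_p) mod p: c ≡ 2 (mod 23), and 2^9 mod 23 = 6.
m₂ = c^(d_q) mod q: c ≡ 24 (mod 53), and 24^21 mod 53 = 16.
h = q_inv·(m₁ − m₂) mod p = 10·(6 − 16) mod 23 = 15.
m = m₂ + h·q = 16 + 15·53 = 811.

811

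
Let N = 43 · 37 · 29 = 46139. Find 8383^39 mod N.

Mod 43: 8383 ≡ 41; 41^39 ≡ 16 (mod 43).
Mod 37: 8383 ≡ 21; by Fermat, exponent reduces to 39 mod 36 = 3; 21^3 ≡ 11 (mod 37).
Mod 29: 8383 ≡ 2; by Fermat, exponent reduces to 39 mod 28 = 11; 2^11 ≡ 18 (mod 29).
Combine by CRT: x ≡ 16 (mod 43), x ≡ 11 (mod 37), x ≡ 18 (mod 29) ⇒ x ≡ 6079 (mod 46139).

6079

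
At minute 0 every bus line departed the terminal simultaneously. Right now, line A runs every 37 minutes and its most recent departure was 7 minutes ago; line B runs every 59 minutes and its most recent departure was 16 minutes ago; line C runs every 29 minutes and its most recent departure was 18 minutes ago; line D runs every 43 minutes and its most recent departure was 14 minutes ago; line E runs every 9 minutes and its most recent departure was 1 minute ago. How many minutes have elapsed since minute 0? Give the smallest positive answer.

12137968

Combine the congruences pairwise.
From t ≡ 7 (mod 37) write t = 7 + 37s. Substituting into t ≡ 16 (mod 59) gives 37s ≡ 9 (mod 59), and since 37⁻¹ ≡ 8 (mod 59), s ≡ 13. Hence t ≡ 7 + 37·13 = 488 (mod 2183).
From t ≡ 488 (mod 2183) write t = 488 + 2183s. Substituting into t ≡ 18 (mod 29) gives 2183s ≡ 23 (mod 29), and since 8⁻¹ ≡ 11 (mod 29), s ≡ 21. Hence t ≡ 488 + 2183·21 = 46331 (mod 63307).
From t ≡ 46331 (mod 63307) write t = 46331 + 63307s. Substituting into t ≡ 14 (mod 43) gives 63307s ≡ 37 (mod 43), and since 11⁻¹ ≡ 4 (mod 43), s ≡ 19. Hence t ≡ 46331 + 63307·19 = 1249164 (mod 2722201).
From t ≡ 1249164 (mod 2722201) write t = 1249164 + 2722201s. Substituting into t ≡ 1 (mod 9) gives 2722201s ≡ 1 (mod 9), and since 7⁻¹ ≡ 4 (mod 9), s ≡ 4. Hence t ≡ 1249164 + 2722201·4 = 12137968 (mod 24499809).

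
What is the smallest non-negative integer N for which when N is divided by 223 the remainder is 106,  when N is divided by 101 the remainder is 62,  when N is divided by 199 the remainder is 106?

The moduli are pairwise coprime; M = 223·101·199 = 4482077.
M/223 = 20099; 20099 ≡ 29 (mod 223); 29·100 ≡ 1, so inverse 100.
M/101 = 44377; 44377 ≡ 38 (mod 101); 38·8 ≡ 1, so inverse 8.
M/199 = 22523; 22523 ≡ 36 (mod 199); 36·94 ≡ 1, so inverse 94.
N ≡ 106·20099·100 + 62·44377·8 + 106·22523·94 = 459479564.
459479564 mod 4482077 = 2307710.

2307710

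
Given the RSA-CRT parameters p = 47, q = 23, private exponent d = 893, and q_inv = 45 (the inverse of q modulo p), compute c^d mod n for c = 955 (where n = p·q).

650

d_p = d mod (p−1) = 893 mod 46 = 19; d_q = d mod (q−1) = 13.
m₁ = c^(d_p) mod p: c ≡ 15 (mod 47), and 15^19 mod 47 = 39.
m₂ = c^(d_q) mod q: c ≡ 12 (mod 23), and 12^13 mod 23 = 6.
h = q_inv·(m₁ − m₂) mod p = 45·(39 − 6) mod 47 = 28.
m = m₂ + h·q = 6 + 28·23 = 650.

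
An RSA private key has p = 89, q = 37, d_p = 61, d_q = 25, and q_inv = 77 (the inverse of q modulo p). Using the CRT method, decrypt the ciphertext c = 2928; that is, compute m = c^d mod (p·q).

m₁ = c^(d_p) mod p: c ≡ 80 (mod 89), and 80^61 mod 89 = 53.
m₂ = c^(d_q) mod q: c ≡ 5 (mod 37), and 5^25 mod 37 = 19.
h = q_inv·(m₁ − m₂) mod p = 77·(53 − 19) mod 89 = 37.
m = m₂ + h·q = 19 + 37·37 = 1388.

1388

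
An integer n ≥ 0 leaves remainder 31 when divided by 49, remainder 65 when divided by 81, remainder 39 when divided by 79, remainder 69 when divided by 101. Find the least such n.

26810822

The moduli are pairwise coprime; M = 49·81·79·101 = 31668651.
M/49 = 646299; 646299 ≡ 38 (mod 49); 38·40 ≡ 1, so inverse 40.
M/81 = 390971; 390971 ≡ 65 (mod 81); 65·5 ≡ 1, so inverse 5.
M/79 = 400869; 400869 ≡ 23 (mod 79); 23·55 ≡ 1, so inverse 55.
M/101 = 313551; 313551 ≡ 47 (mod 101); 47·43 ≡ 1, so inverse 43.
n ≡ 31·646299·40 + 65·390971·5 + 39·400869·55 + 69·313551·43 = 2718646157.
2718646157 mod 31668651 = 26810822.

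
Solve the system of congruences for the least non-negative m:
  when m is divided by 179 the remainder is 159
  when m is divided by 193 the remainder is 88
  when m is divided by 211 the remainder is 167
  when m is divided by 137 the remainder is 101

From m ≡ 159 (mod 179) write m = 159 + 179t. Substituting into m ≡ 88 (mod 193) gives 179t ≡ 122 (mod 193), and since 179⁻¹ ≡ 124 (mod 193), t ≡ 74. Hence m ≡ 159 + 179·74 = 13405 (mod 34547).
From m ≡ 13405 (mod 34547) write m = 13405 + 34547t. Substituting into m ≡ 167 (mod 211) gives 34547t ≡ 55 (mod 211), and since 154⁻¹ ≡ 37 (mod 211), t ≡ 136. Hence m ≡ 13405 + 34547·136 = 4711797 (mod 7289417).
From m ≡ 4711797 (mod 7289417) write m = 4711797 + 7289417t. Substituting into m ≡ 101 (mod 137) gives 7289417t ≡ 8 (mod 137), and since 58⁻¹ ≡ 26 (mod 137), t ≡ 71. Hence m ≡ 4711797 + 7289417·71 = 522260404 (mod 998650129).

522260404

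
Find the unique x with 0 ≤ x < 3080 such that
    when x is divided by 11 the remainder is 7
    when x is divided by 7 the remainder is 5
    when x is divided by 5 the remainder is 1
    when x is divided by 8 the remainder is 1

Combine the congruences pairwise.
From x ≡ 7 (mod 11) write x = 7 + 11t. Substituting into x ≡ 5 (mod 7) gives 11t ≡ 5 (mod 7), and since 4⁻¹ ≡ 2 (mod 7), t ≡ 3. Hence x ≡ 7 + 11·3 = 40 (mod 77).
From x ≡ 40 (mod 77) write x = 40 + 77t. Substituting into x ≡ 1 (mod 5) gives 77t ≡ 1 (mod 5), and since 2⁻¹ ≡ 3 (mod 5), t ≡ 3. Hence x ≡ 40 + 77·3 = 271 (mod 385).
From x ≡ 271 (mod 385) write x = 271 + 385t. Substituting into x ≡ 1 (mod 8) gives 385t ≡ 2 (mod 8), and since 1⁻¹ ≡ 1 (mod 8), t ≡ 2. Hence x ≡ 271 + 385·2 = 1041 (mod 3080).

1041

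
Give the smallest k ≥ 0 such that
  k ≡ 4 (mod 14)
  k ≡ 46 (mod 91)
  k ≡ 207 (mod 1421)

gcd(14, 91) = 7 and 7 | (46 − 4), so the pair is consistent; merging gives k ≡ 46 (mod 182), where 182 = lcm(14, 91).
gcd(182, 1421) = 7 and 7 | (207 − 46), so the pair is consistent; merging gives k ≡ 21522 (mod 36946), where 36946 = lcm(182, 1421).
The solution is unique modulo lcm(14, 91, 1421) = 36946.

21522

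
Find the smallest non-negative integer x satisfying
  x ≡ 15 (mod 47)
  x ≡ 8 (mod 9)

62

Combine the congruences pairwise.
From x ≡ 15 (mod 47) write x = 15 + 47t. Substituting into x ≡ 8 (mod 9) gives 47t ≡ 2 (mod 9), and since 2⁻¹ ≡ 5 (mod 9), t ≡ 1. Hence x ≡ 15 + 47·1 = 62 (mod 423).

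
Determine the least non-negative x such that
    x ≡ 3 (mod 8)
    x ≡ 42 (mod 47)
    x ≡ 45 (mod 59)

4883

The moduli are pairwise coprime; N = 8·47·59 = 22184.
N/8 = 2773; 2773 ≡ 5 (mod 8); 5·5 ≡ 1, so inverse 5.
N/47 = 472; 472 ≡ 2 (mod 47); 2·24 ≡ 1, so inverse 24.
N/59 = 376; 376 ≡ 22 (mod 59); 22·51 ≡ 1, so inverse 51.
x ≡ 3·2773·5 + 42·472·24 + 45·376·51 = 1380291.
1380291 mod 22184 = 4883.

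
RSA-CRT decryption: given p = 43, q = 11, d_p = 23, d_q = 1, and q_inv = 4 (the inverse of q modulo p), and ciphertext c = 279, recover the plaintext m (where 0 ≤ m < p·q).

m₁ = c^(d_p) mod p: c ≡ 21 (mod 43), and 21^23 mod 43 = 11.
m₂ = c^(d_q) mod q: c ≡ 4 (mod 11), and 4^1 mod 11 = 4.
h = q_inv·(m₁ − m₂) mod p = 4·(11 − 4) mod 43 = 28.
m = m₂ + h·q = 4 + 28·11 = 312.

312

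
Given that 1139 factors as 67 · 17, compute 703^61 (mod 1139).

571

Mod 67: 703 ≡ 33; 33^61 ≡ 35 (mod 67).
Mod 17: 703 ≡ 6; by Fermat, exponent reduces to 61 mod 16 = 13; 6^13 ≡ 10 (mod 17).
Combine by CRT: x ≡ 35 (mod 67), x ≡ 10 (mod 17) ⇒ x ≡ 571 (mod 1139).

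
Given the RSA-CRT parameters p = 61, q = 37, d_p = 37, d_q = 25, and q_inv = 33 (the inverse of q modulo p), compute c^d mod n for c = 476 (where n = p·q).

1239

m₁ = c^(d_p) mod p: c ≡ 49 (mod 61), and 49^37 mod 61 = 19.
m₂ = c^(d_q) mod q: c ≡ 32 (mod 37), and 32^25 mod 37 = 18.
h = q_inv·(m₁ − m₂) mod p = 33·(19 − 18) mod 61 = 33.
m = m₂ + h·q = 18 + 33·37 = 1239.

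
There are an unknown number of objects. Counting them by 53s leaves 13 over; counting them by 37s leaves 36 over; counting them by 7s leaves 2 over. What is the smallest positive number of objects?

The moduli are pairwise coprime; M = 53·37·7 = 13727.
M/53 = 259; 259 ≡ 47 (mod 53); 47·44 ≡ 1, so inverse 44.
M/37 = 371; 371 ≡ 1 (mod 37), inverse 1.
M/7 = 1961; 1961 ≡ 1 (mod 7), inverse 1.
N ≡ 13·259·44 + 36·371·1 + 2·1961·1 = 165426.
165426 mod 13727 = 702.

702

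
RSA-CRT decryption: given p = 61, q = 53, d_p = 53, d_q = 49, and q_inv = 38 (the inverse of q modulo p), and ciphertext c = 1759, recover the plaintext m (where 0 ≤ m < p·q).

m₁ = c^(d_p) mod p: c ≡ 51 (mod 61), and 51^53 mod 61 = 7.
m₂ = c^(d_q) mod q: c ≡ 10 (mod 53), and 10^49 mod 53 = 15.
h = q_inv·(m₁ − m₂) mod p = 38·(7 − 15) mod 61 = 1.
m = m₂ + h·q = 15 + 1·53 = 68.

68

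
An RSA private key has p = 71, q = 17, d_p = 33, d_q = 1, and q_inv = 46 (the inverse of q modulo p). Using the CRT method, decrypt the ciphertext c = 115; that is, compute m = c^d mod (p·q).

1050

m₁ = c^(d_p) mod p: c ≡ 44 (mod 71), and 44^33 mod 71 = 56.
m₂ = c^(d_q) mod q: c ≡ 13 (mod 17), and 13^1 mod 17 = 13.
h = q_inv·(m₁ − m₂) mod p = 46·(56 − 13) mod 71 = 61.
m = m₂ + h·q = 13 + 61·17 = 1050.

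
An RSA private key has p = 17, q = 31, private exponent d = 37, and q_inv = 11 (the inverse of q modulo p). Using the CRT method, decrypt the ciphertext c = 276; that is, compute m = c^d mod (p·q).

d_p = d mod (p−1) = 37 mod 16 = 5; d_q = d mod (q−1) = 7.
m₁ = c^(d_p) mod p: c ≡ 4 (mod 17), and 4^5 mod 17 = 4.
m₂ = c^(d_q) mod q: c ≡ 28 (mod 31), and 28^7 mod 31 = 14.
h = q_inv·(m₁ − m₂) mod p = 11·(4 − 14) mod 17 = 9.
m = m₂ + h·q = 14 + 9·31 = 293.

293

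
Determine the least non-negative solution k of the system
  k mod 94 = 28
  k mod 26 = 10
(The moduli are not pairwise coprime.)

gcd(94, 26) = 2 and 2 | (10 − 28), so the pair is consistent; merging gives k ≡ 686 (mod 1222), where 1222 = lcm(94, 26).
The solution is unique modulo lcm(94, 26) = 1222.

686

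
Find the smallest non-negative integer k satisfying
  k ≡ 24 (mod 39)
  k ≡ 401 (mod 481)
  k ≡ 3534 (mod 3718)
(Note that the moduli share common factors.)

327000

gcd(39, 481) = 13 and 13 | (401 − 24), so the pair is consistent; merging gives k ≡ 882 (mod 1443), where 1443 = lcm(39, 481).
gcd(1443, 3718) = 13 and 13 | (3534 − 882), so the pair is consistent; merging gives k ≡ 327000 (mod 412698), where 412698 = lcm(1443, 3718).
The solution is unique modulo lcm(39, 481, 3718) = 412698.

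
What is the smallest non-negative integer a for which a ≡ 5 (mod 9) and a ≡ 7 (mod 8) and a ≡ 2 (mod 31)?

95

From a ≡ 5 (mod 9) write a = 5 + 9t. Substituting into a ≡ 7 (mod 8) gives 9t ≡ 2 (mod 8), and since 1⁻¹ ≡ 1 (mod 8), t ≡ 2. Hence a ≡ 5 + 9·2 = 23 (mod 72).
From a ≡ 23 (mod 72) write a = 23 + 72t. Substituting into a ≡ 2 (mod 31) gives 72t ≡ 10 (mod 31), and since 10⁻¹ ≡ 28 (mod 31), t ≡ 1. Hence a ≡ 23 + 72·1 = 95 (mod 2232).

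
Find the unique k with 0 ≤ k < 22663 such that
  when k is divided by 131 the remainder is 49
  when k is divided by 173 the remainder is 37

3324

Combine the congruences pairwise.
From k ≡ 49 (mod 131) write k = 49 + 131t. Substituting into k ≡ 37 (mod 173) gives 131t ≡ 161 (mod 173), and since 131⁻¹ ≡ 70 (mod 173), t ≡ 25. Hence k ≡ 49 + 131·25 = 3324 (mod 22663).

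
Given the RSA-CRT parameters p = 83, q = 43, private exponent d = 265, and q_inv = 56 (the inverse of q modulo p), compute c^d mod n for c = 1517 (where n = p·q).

261

d_p = d mod (p−1) = 265 mod 82 = 19; d_q = d mod (q−1) = 13.
m₁ = c^(d_p) mod p: c ≡ 23 (mod 83), and 23^19 mod 83 = 12.
m₂ = c^(d_q) mod q: c ≡ 12 (mod 43), and 12^13 mod 43 = 3.
h = q_inv·(m₁ − m₂) mod p = 56·(12 − 3) mod 83 = 6.
m = m₂ + h·q = 3 + 6·43 = 261.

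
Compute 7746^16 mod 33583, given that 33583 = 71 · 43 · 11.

33460

Mod 71: 7746 ≡ 7; 7^16 ≡ 19 (mod 71).
Mod 43: 7746 ≡ 6; 6^16 ≡ 6 (mod 43).
Mod 11: 7746 ≡ 2; by Fermat, exponent reduces to 16 mod 10 = 6; 2^6 ≡ 9 (mod 11).
Combine by CRT: x ≡ 19 (mod 71), x ≡ 6 (mod 43), x ≡ 9 (mod 11) ⇒ x ≡ 33460 (mod 33583).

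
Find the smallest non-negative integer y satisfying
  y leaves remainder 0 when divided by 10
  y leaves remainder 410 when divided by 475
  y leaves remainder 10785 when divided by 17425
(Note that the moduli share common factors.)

Combine the congruences pairwise.
gcd(10, 475) = 5 and 5 | (410 − 0), so the pair is consistent; merging gives y ≡ 410 (mod 950), where 950 = lcm(10, 475).
gcd(950, 17425) = 25 and 25 | (10785 − 410), so the pair is consistent; merging gives y ≡ 167610 (mod 662150), where 662150 = lcm(950, 17425).
The solution is unique modulo lcm(10, 475, 17425) = 662150.

167610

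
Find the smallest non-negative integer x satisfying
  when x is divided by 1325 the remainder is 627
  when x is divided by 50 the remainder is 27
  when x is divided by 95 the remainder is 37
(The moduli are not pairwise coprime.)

5927

Combine the congruences pairwise.
gcd(1325, 50) = 25 and 25 | (27 − 627), so the pair is consistent; merging gives x ≡ 627 (mod 2650), where 2650 = lcm(1325, 50).
gcd(2650, 95) = 5 and 5 | (37 − 627), so the pair is consistent; merging gives x ≡ 5927 (mod 50350), where 50350 = lcm(2650, 95).
The solution is unique modulo lcm(1325, 50, 95) = 50350.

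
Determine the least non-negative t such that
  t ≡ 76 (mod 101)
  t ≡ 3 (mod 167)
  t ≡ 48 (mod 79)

Combine the congruences pairwise.
From t ≡ 76 (mod 101) write t = 76 + 101s. Substituting into t ≡ 3 (mod 167) gives 101s ≡ 94 (mod 167), and since 101⁻¹ ≡ 43 (mod 167), s ≡ 34. Hence t ≡ 76 + 101·34 = 3510 (mod 16867).
From t ≡ 3510 (mod 16867) write t = 3510 + 16867s. Substituting into t ≡ 48 (mod 79) gives 16867s ≡ 14 (mod 79), and since 40⁻¹ ≡ 2 (mod 79), s ≡ 28. Hence t ≡ 3510 + 16867·28 = 475786 (mod 1332493).

475786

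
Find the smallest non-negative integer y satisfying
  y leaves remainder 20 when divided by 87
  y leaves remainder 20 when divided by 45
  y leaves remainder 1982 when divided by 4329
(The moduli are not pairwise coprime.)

227090

gcd(87, 45) = 3 and 3 | (20 − 20), so the pair is consistent; merging gives y ≡ 20 (mod 1305), where 1305 = lcm(87, 45).
gcd(1305, 4329) = 9 and 9 | (1982 − 20), so the pair is consistent; merging gives y ≡ 227090 (mod 627705), where 627705 = lcm(1305, 4329).
The solution is unique modulo lcm(87, 45, 4329) = 627705.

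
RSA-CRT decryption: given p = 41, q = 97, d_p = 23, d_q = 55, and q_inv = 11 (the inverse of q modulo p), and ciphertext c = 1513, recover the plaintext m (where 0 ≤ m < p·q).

1084

m₁ = c^(d_p) mod p: c ≡ 37 (mod 41), and 37^23 mod 41 = 18.
m₂ = c^(d_q) mod q: c ≡ 58 (mod 97), and 58^55 mod 97 = 17.
h = q_inv·(m₁ − m₂) mod p = 11·(18 − 17) mod 41 = 11.
m = m₂ + h·q = 17 + 11·97 = 1084.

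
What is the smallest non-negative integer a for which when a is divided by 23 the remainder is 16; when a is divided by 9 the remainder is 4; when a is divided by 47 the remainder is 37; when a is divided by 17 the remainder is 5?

37966

From a ≡ 16 (mod 23) write a = 16 + 23t. Substituting into a ≡ 4 (mod 9) gives 23t ≡ 6 (mod 9), and since 5⁻¹ ≡ 2 (mod 9), t ≡ 3. Hence a ≡ 16 + 23·3 = 85 (mod 207).
From a ≡ 85 (mod 207) write a = 85 + 207t. Substituting into a ≡ 37 (mod 47) gives 207t ≡ 46 (mod 47), and since 19⁻¹ ≡ 5 (mod 47), t ≡ 42. Hence a ≡ 85 + 207·42 = 8779 (mod 9729).
From a ≡ 8779 (mod 9729) write a = 8779 + 9729t. Substituting into a ≡ 5 (mod 17) gives 9729t ≡ 15 (mod 17), and since 5⁻¹ ≡ 7 (mod 17), t ≡ 3. Hence a ≡ 8779 + 9729·3 = 37966 (mod 165393).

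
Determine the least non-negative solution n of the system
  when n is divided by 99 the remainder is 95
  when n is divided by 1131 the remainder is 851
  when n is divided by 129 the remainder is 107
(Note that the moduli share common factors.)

Combine the congruences pairwise.
gcd(99, 1131) = 3 and 3 | (851 − 95), so the pair is consistent; merging gives n ≡ 17816 (mod 37323), where 37323 = lcm(99, 1131).
gcd(37323, 129) = 3 and 3 | (107 − 17816), so the pair is consistent; merging gives n ≡ 1361444 (mod 1604889), where 1604889 = lcm(37323, 129).
The solution is unique modulo lcm(99, 1131, 129) = 1604889.

1361444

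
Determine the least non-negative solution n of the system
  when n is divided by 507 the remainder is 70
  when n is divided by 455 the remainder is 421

gcd(507, 455) = 13 and 13 | (421 − 70), so the pair is consistent; merging gives n ≡ 16801 (mod 17745), where 17745 = lcm(507, 455).
The solution is unique modulo lcm(507, 455) = 17745.

16801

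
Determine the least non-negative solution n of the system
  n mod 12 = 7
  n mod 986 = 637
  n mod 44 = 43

gcd(12, 986) = 2 and 2 | (637 − 7), so the pair is consistent; merging gives n ≡ 3595 (mod 5916), where 5916 = lcm(12, 986).
gcd(5916, 44) = 4 and 4 | (43 − 3595), so the pair is consistent; merging gives n ≡ 33175 (mod 65076), where 65076 = lcm(5916, 44).
The solution is unique modulo lcm(12, 986, 44) = 65076.

33175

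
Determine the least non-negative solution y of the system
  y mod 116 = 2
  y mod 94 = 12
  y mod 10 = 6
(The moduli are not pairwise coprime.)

1046

gcd(116, 94) = 2 and 2 | (12 − 2), so the pair is consistent; merging gives y ≡ 1046 (mod 5452), where 5452 = lcm(116, 94).
gcd(5452, 10) = 2 and 2 | (6 − 1046), so the pair is consistent; merging gives y ≡ 1046 (mod 27260), where 27260 = lcm(5452, 10).
The solution is unique modulo lcm(116, 94, 10) = 27260.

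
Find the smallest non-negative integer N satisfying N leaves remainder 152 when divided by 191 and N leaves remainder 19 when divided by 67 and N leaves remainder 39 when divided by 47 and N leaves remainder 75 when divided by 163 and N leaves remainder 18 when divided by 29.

The moduli are pairwise coprime; M = 191·67·47·163·29 = 2843096693.
M/191 = 14885323; 14885323 ≡ 120 (mod 191); 120·78 ≡ 1, so inverse 78.
M/67 = 42434279; 42434279 ≡ 30 (mod 67); 30·38 ≡ 1, so inverse 38.
M/47 = 60491419; 60491419 ≡ 22 (mod 47); 22·15 ≡ 1, so inverse 15.
M/163 = 17442311; 17442311 ≡ 7 (mod 163); 7·70 ≡ 1, so inverse 70.
M/29 = 98037817; 98037817 ≡ 11 (mod 29); 11·8 ≡ 1, so inverse 8.
N ≡ 152·14885323·78 + 19·42434279·38 + 39·60491419·15 + 75·17442311·70 + 18·98037817·8 = 348194997439.
348194997439 mod 2843096693 = 1337200893.

1337200893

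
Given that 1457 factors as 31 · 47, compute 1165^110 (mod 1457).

614

Mod 31: 1165 ≡ 18; by Fermat, exponent reduces to 110 mod 30 = 20; 18^20 ≡ 25 (mod 31).
Mod 47: 1165 ≡ 37; by Fermat, exponent reduces to 110 mod 46 = 18; 37^18 ≡ 3 (mod 47).
Combine by CRT: x ≡ 25 (mod 31), x ≡ 3 (mod 47) ⇒ x ≡ 614 (mod 1457).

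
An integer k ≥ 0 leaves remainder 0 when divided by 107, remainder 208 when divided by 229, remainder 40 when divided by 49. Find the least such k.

From k ≡ 0 (mod 107) write k = 0 + 107t. Substituting into k ≡ 208 (mod 229) gives 107t ≡ 208 (mod 229), and since 107⁻¹ ≡ 122 (mod 229), t ≡ 186. Hence k ≡ 0 + 107·186 = 19902 (mod 24503).
From k ≡ 19902 (mod 24503) write k = 19902 + 24503t. Substituting into k ≡ 40 (mod 49) gives 24503t ≡ 32 (mod 49), and since 3⁻¹ ≡ 33 (mod 49), t ≡ 27. Hence k ≡ 19902 + 24503·27 = 681483 (mod 1200647).

681483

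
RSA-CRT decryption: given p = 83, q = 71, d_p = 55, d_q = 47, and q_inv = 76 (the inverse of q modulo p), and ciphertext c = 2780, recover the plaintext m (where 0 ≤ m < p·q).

m₁ = c^(d_p) mod p: c ≡ 41 (mod 83), and 41^55 mod 83 = 78.
m₂ = c^(d_q) mod q: c ≡ 11 (mod 71), and 11^47 mod 71 = 33.
h = q_inv·(m₁ − m₂) mod p = 76·(78 − 33) mod 83 = 17.
m = m₂ + h·q = 33 + 17·71 = 1240.

1240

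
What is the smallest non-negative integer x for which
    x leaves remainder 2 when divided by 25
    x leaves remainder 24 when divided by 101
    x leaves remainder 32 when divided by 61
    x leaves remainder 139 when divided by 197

23503027

The moduli are pairwise coprime; N = 25·101·61·197 = 30342925.
N/25 = 1213717; 1213717 ≡ 17 (mod 25); 17·3 ≡ 1, so inverse 3.
N/101 = 300425; 300425 ≡ 51 (mod 101); 51·2 ≡ 1, so inverse 2.
N/61 = 497425; 497425 ≡ 31 (mod 61); 31·2 ≡ 1, so inverse 2.
N/197 = 154025; 154025 ≡ 168 (mod 197); 168·163 ≡ 1, so inverse 163.
x ≡ 2·1213717·3 + 24·300425·2 + 32·497425·2 + 139·154025·163 = 3543282327.
3543282327 mod 30342925 = 23503027.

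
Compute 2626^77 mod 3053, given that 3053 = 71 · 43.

2200

Mod 71: 2626 ≡ 70; by Fermat, exponent reduces to 77 mod 70 = 7; 70^7 ≡ 70 (mod 71).
Mod 43: 2626 ≡ 3; by Fermat, exponent reduces to 77 mod 42 = 35; 3^35 ≡ 7 (mod 43).
Combine by CRT: x ≡ 70 (mod 71), x ≡ 7 (mod 43) ⇒ x ≡ 2200 (mod 3053).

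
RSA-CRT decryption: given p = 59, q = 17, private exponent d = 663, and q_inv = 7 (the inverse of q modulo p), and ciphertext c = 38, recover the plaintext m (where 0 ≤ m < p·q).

d_p = d mod (p−1) = 663 mod 58 = 25; d_q = d mod (q−1) = 7.
m₁ = c^(d_p) mod p: c ≡ 38 (mod 59), and 38^25 mod 59 = 52.
m₂ = c^(d_q) mod q: c ≡ 4 (mod 17), and 4^7 mod 17 = 13.
h = q_inv·(m₁ − m₂) mod p = 7·(52 − 13) mod 59 = 37.
m = m₂ + h·q = 13 + 37·17 = 642.

642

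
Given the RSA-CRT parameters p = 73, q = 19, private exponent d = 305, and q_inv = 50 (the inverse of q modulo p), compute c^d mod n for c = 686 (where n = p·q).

865

d_p = d mod (p−1) = 305 mod 72 = 17; d_q = d mod (q−1) = 17.
m₁ = c^(d_p) mod p: c ≡ 29 (mod 73), and 29^17 mod 73 = 62.
m₂ = c^(d_q) mod q: c ≡ 2 (mod 19), and 2^17 mod 19 = 10.
h = q_inv·(m₁ − m₂) mod p = 50·(62 − 10) mod 73 = 45.
m = m₂ + h·q = 10 + 45·19 = 865.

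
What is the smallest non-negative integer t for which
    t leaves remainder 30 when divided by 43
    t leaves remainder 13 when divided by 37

1234

From t ≡ 30 (mod 43) write t = 30 + 43s. Substituting into t ≡ 13 (mod 37) gives 43s ≡ 20 (mod 37), and since 6⁻¹ ≡ 31 (mod 37), s ≡ 28. Hence t ≡ 30 + 43·28 = 1234 (mod 1591).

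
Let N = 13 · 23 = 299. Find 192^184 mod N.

Mod 13: 192 ≡ 10; by Fermat, exponent reduces to 184 mod 12 = 4; 10^4 ≡ 3 (mod 13).
Mod 23: 192 ≡ 8; by Fermat, exponent reduces to 184 mod 22 = 8; 8^8 ≡ 4 (mod 23).
Combine by CRT: x ≡ 3 (mod 13), x ≡ 4 (mod 23) ⇒ x ≡ 211 (mod 299).

211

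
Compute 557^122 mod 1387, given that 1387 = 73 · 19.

Mod 73: 557 ≡ 46; by Fermat, exponent reduces to 122 mod 72 = 50; 46^50 ≡ 72 (mod 73).
Mod 19: 557 ≡ 6; by Fermat, exponent reduces to 122 mod 18 = 14; 6^14 ≡ 5 (mod 19).
Combine by CRT: x ≡ 72 (mod 73), x ≡ 5 (mod 19) ⇒ x ≡ 1240 (mod 1387).

1240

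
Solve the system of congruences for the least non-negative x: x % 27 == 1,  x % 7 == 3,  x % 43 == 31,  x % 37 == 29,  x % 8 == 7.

2196127

From x ≡ 1 (mod 27) write x = 1 + 27t. Substituting into x ≡ 3 (mod 7) gives 27t ≡ 2 (mod 7), and since 6⁻¹ ≡ 6 (mod 7), t ≡ 5. Hence x ≡ 1 + 27·5 = 136 (mod 189).
From x ≡ 136 (mod 189) write x = 136 + 189t. Substituting into x ≡ 31 (mod 43) gives 189t ≡ 24 (mod 43), and since 17⁻¹ ≡ 38 (mod 43), t ≡ 9. Hence x ≡ 136 + 189·9 = 1837 (mod 8127).
From x ≡ 1837 (mod 8127) write x = 1837 + 8127t. Substituting into x ≡ 29 (mod 37) gives 8127t ≡ 5 (mod 37), and since 24⁻¹ ≡ 17 (mod 37), t ≡ 11. Hence x ≡ 1837 + 8127·11 = 91234 (mod 300699).
From x ≡ 91234 (mod 300699) write x = 91234 + 300699t. Substituting into x ≡ 7 (mod 8) gives 300699t ≡ 5 (mod 8), and since 3⁻¹ ≡ 3 (mod 8), t ≡ 7. Hence x ≡ 91234 + 300699·7 = 2196127 (mod 2405592).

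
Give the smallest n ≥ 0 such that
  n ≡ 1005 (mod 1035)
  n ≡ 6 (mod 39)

11355

gcd(1035, 39) = 3 and 3 | (6 − 1005), so the pair is consistent; merging gives n ≡ 11355 (mod 13455), where 13455 = lcm(1035, 39).
The solution is unique modulo lcm(1035, 39) = 13455.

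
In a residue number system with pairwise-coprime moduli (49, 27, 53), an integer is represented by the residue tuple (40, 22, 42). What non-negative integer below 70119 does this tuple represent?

45463

The moduli are pairwise coprime; N = 49·27·53 = 70119.
N/49 = 1431; 1431 ≡ 10 (mod 49); 10·5 ≡ 1, so inverse 5.
N/27 = 2597; 2597 ≡ 5 (mod 27); 5·11 ≡ 1, so inverse 11.
N/53 = 1323; 1323 ≡ 51 (mod 53); 51·26 ≡ 1, so inverse 26.
x ≡ 40·1431·5 + 22·2597·11 + 42·1323·26 = 2359390.
2359390 mod 70119 = 45463.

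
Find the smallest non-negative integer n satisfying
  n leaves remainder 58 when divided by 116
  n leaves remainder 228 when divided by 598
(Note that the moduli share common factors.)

gcd(116, 598) = 2 and 2 | (228 − 58), so the pair is consistent; merging gives n ≡ 33118 (mod 34684), where 34684 = lcm(116, 598).
The solution is unique modulo lcm(116, 598) = 34684.

33118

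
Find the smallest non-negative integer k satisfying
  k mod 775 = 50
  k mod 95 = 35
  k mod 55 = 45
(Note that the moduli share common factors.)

161250

gcd(775, 95) = 5 and 5 | (35 − 50), so the pair is consistent; merging gives k ≡ 14000 (mod 14725), where 14725 = lcm(775, 95).
gcd(14725, 55) = 5 and 5 | (45 − 14000), so the pair is consistent; merging gives k ≡ 161250 (mod 161975), where 161975 = lcm(14725, 55).
The solution is unique modulo lcm(775, 95, 55) = 161975.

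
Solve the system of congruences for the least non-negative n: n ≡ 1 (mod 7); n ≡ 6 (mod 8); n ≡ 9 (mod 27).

From n ≡ 1 (mod 7) write n = 1 + 7t. Substituting into n ≡ 6 (mod 8) gives 7t ≡ 5 (mod 8), and since 7⁻¹ ≡ 7 (mod 8), t ≡ 3. Hence n ≡ 1 + 7·3 = 22 (mod 56).
From n ≡ 22 (mod 56) write n = 22 + 56t. Substituting into n ≡ 9 (mod 27) gives 56t ≡ 14 (mod 27), and since 2⁻¹ ≡ 14 (mod 27), t ≡ 7. Hence n ≡ 22 + 56·7 = 414 (mod 1512).

414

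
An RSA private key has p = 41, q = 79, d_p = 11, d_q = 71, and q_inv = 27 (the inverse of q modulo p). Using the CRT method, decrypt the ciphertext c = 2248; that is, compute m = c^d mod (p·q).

m₁ = c^(d_p) mod p: c ≡ 34 (mod 41), and 34^11 mod 41 = 19.
m₂ = c^(d_q) mod q: c ≡ 36 (mod 79), and 36^71 mod 79 = 4.
h = q_inv·(m₁ − m₂) mod p = 27·(19 − 4) mod 41 = 36.
m = m₂ + h·q = 4 + 36·79 = 2848.

2848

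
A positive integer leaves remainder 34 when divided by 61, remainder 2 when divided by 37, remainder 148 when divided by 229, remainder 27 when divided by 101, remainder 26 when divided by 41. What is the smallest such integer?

1541779975

Combine the congruences pairwise.
From x ≡ 34 (mod 61) write x = 34 + 61t. Substituting into x ≡ 2 (mod 37) gives 61t ≡ 5 (mod 37), and since 24⁻¹ ≡ 17 (mod 37), t ≡ 11. Hence x ≡ 34 + 61·11 = 705 (mod 2257).
From x ≡ 705 (mod 2257) write x = 705 + 2257t. Substituting into x ≡ 148 (mod 229) gives 2257t ≡ 130 (mod 229), and since 196⁻¹ ≡ 111 (mod 229), t ≡ 3. Hence x ≡ 705 + 2257·3 = 7476 (mod 516853).
From x ≡ 7476 (mod 516853) write x = 7476 + 516853t. Substituting into x ≡ 27 (mod 101) gives 516853t ≡ 25 (mod 101), and since 36⁻¹ ≡ 87 (mod 101), t ≡ 54. Hence x ≡ 7476 + 516853·54 = 27917538 (mod 52202153).
From x ≡ 27917538 (mod 52202153) write x = 27917538 + 52202153t. Substituting into x ≡ 26 (mod 41) gives 52202153t ≡ 3 (mod 41), and since 10⁻¹ ≡ 37 (mod 41), t ≡ 29. Hence x ≡ 27917538 + 52202153·29 = 1541779975 (mod 2140288273).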